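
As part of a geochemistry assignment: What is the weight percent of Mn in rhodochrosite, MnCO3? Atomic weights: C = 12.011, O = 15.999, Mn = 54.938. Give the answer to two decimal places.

Molar mass of MnCO3: 1·54.938 + 1·12.011 + 3·15.999 = 114.946 g/mol.
Mass of Mn per formula unit: 1 × 54.938 = 54.938 g.
Weight fraction Mn = 54.938 / 114.946 = 0.4779.

47.79 weight percent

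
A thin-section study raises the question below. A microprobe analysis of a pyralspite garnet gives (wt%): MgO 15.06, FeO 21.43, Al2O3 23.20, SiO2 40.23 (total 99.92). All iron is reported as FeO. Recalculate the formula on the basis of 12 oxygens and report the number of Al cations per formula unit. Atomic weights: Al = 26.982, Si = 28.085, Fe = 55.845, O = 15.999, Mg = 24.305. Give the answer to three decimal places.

2.027 Al apfu

MgO (M=40.304): mol = 0.37366; Mg = 0.37366, O = 0.37366.
FeO (M=71.844): mol = 0.29829; Fe = 0.29829, O = 0.29829.
Al2O3 (M=101.961): mol = 0.22754; Al = 0.45508, O = 0.68262.
SiO2 (M=60.083): mol = 0.66957; Si = 0.66957, O = 1.33914.
ΣO = 2.69371; factor = 12/ΣO = 4.45482.
Al apfu = 0.45508 × 4.45482 = 2.027.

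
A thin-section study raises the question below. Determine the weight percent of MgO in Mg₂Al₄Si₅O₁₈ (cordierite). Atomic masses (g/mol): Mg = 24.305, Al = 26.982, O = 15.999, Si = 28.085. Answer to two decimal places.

13.78 wt%

M(Mg₂Al₄Si₅O₁₈) = 584.945 g/mol; M(MgO) = 40.304 g/mol.
Moles MgO per formula unit = 2 Mg ÷ 1 = 2.0000.
MgO fraction = (2.0000 × 40.304) / 584.945 = 80.608/584.945 = 0.1378.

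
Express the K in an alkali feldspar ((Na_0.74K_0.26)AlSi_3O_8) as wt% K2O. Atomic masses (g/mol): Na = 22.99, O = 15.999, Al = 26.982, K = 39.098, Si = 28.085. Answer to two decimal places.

M((Na_0.74K_0.26)AlSi_3O_8) = 266.407 g/mol; M(K2O) = 94.195 g/mol.
Moles K2O per formula unit = 0.26 K ÷ 2 = 0.1300.
K2O fraction = (0.1300 × 94.195) / 266.407 = 12.245/266.407 = 0.0460.

4.60 wt%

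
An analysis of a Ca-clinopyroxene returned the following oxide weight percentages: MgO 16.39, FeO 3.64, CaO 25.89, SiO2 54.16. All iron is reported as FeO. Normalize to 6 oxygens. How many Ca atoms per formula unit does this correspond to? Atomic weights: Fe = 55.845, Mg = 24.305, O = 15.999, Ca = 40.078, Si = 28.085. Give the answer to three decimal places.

1.018 Ca apfu

16.39 wt% MgO ÷ 40.304 g/mol = 0.40666 mol, giving 0.40666 Mg and 0.40666 O.
3.64 wt% FeO ÷ 71.844 g/mol = 0.05067 mol, giving 0.05067 Fe and 0.05067 O.
25.89 wt% CaO ÷ 56.077 g/mol = 0.46169 mol, giving 0.46169 Ca and 0.46169 O.
54.16 wt% SiO2 ÷ 60.083 g/mol = 0.90142 mol, giving 0.90142 Si and 1.80284 O.
Oxygen sums to 2.72186; scaling by 6/2.72186 = 2.20437 puts the formula on 6 O.
Ca: 0.46169 × 2.20437 = 1.018 atoms per formula unit.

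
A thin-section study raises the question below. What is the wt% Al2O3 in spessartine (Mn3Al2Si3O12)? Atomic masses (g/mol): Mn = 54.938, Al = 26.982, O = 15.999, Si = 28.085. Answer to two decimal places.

M(Mn3Al2Si3O12) = 495.021 g/mol; M(Al2O3) = 101.961 g/mol.
Moles Al2O3 per formula unit = 2 Al ÷ 2 = 1.0000.
Al2O3 fraction = (1.0000 × 101.961) / 495.021 = 101.961/495.021 = 0.2060.

20.60 wt%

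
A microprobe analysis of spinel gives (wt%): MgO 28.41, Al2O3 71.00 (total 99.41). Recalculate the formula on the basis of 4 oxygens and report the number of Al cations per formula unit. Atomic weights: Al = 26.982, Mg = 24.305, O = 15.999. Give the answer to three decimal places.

28.41 wt% MgO ÷ 40.304 g/mol = 0.70489 mol, giving 0.70489 Mg and 0.70489 O.
71.00 wt% Al2O3 ÷ 101.961 g/mol = 0.69634 mol, giving 1.39268 Al and 2.08902 O.
Oxygen sums to 2.79391; scaling by 4/2.79391 = 1.43169 puts the formula on 4 O.
Al: 1.39268 × 1.43169 = 1.994 atoms per formula unit.

1.994 Al apfu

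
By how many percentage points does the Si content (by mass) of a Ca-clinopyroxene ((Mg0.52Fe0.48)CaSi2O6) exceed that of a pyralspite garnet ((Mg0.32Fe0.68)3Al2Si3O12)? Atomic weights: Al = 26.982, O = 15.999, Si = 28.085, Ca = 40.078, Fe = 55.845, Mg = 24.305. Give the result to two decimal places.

Si in (Mg0.52Fe0.48)CaSi2O6: molar mass 231.686 g/mol; 2×28.085 = 56.170 g → 24.24 wt%.
Si in (Mg0.32Fe0.68)3Al2Si3O12: molar mass 467.464 g/mol; 3×28.085 = 84.255 g → 18.02 wt%.
Difference = 24.24 − 18.02 = 6.22 percentage points.

6.22 percentage points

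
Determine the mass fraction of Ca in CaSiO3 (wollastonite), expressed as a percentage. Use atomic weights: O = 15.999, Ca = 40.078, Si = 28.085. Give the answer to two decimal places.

Formula mass = 1*40.078 + 1*28.085 + 3*15.999 = 116.160 g/mol, of which 40.078 g is Ca.
So Ca makes up 40.078/116.160 = 0.3450 of the mass, i.e. 34.50%.

34.50 mass %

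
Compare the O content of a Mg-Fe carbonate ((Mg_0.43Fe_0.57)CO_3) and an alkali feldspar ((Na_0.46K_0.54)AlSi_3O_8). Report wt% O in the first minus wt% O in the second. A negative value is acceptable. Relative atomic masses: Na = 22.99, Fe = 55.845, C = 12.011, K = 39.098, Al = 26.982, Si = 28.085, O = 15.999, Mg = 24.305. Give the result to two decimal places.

-0.32 percentage points

O in (Mg_0.43Fe_0.57)CO_3: molar mass 102.291 g/mol; 3×15.999 = 47.997 g → 46.92 wt%.
O in (Na_0.46K_0.54)AlSi_3O_8: molar mass 270.917 g/mol; 8×15.999 = 127.992 g → 47.24 wt%.
Difference = 46.92 − 47.24 = -0.32 percentage points.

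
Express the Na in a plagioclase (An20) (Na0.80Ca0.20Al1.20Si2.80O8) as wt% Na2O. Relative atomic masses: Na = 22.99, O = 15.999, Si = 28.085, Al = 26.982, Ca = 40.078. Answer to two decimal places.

9.34 wt%

M(Na0.80Ca0.20Al1.20Si2.80O8) = 265.416 g/mol; M(Na2O) = 61.979 g/mol.
Moles Na2O per formula unit = 0.80 Na ÷ 2 = 0.4000.
Na2O fraction = (0.4000 × 61.979) / 265.416 = 24.792/265.416 = 0.0934.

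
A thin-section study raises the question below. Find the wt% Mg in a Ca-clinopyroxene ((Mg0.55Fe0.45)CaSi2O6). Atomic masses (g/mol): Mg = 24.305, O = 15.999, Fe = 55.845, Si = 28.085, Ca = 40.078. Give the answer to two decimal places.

Formula mass = 0.55·24.305 + 0.45·55.845 + 1·40.078 + 2·28.085 + 6·15.999 = 230.740 g/mol, of which 13.368 g is Mg.
So Mg makes up 13.368/230.740 = 0.0579 of the mass, i.e. 5.79%.

5.79 wt%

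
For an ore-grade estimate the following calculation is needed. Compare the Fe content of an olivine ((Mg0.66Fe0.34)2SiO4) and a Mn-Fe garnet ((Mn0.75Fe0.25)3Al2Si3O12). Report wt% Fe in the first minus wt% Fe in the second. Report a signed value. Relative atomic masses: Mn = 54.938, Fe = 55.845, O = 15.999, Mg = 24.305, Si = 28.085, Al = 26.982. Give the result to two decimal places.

Fe in (Mg0.66Fe0.34)2SiO4: molar mass 162.138 g/mol; 0.68×55.845 = 37.975 g → 23.42 wt%.
Fe in (Mn0.75Fe0.25)3Al2Si3O12: molar mass 495.701 g/mol; 0.75×55.845 = 41.884 g → 8.45 wt%.
Difference = 23.42 − 8.45 = 14.97 percentage points.

14.97 percentage points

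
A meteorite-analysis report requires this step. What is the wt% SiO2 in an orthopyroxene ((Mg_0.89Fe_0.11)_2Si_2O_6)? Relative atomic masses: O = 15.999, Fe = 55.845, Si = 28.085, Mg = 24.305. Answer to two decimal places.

M((Mg_0.89Fe_0.11)_2Si_2O_6) = 207.713 g/mol; M(SiO2) = 60.083 g/mol.
Moles SiO2 per formula unit = 2 Si ÷ 1 = 2.0000.
SiO2 fraction = (2.0000 × 60.083) / 207.713 = 120.166/207.713 = 0.5785.

57.85 wt%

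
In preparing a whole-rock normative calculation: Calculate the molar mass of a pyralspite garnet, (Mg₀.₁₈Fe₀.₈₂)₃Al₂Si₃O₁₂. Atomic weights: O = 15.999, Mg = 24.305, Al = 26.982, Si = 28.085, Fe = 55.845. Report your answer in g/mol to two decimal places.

The formula mass is the sum 0.54*24.305 + 2.46*55.845 + 2*26.982 + 3*28.085 + 12*15.999.

480.71 g/mol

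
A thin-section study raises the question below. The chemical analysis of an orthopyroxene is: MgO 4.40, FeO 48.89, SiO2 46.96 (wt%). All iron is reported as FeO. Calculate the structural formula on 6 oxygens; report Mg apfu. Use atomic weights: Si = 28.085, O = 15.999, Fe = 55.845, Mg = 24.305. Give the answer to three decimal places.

4.40 wt% MgO ÷ 40.304 g/mol = 0.10917 mol, giving 0.10917 Mg and 0.10917 O.
48.89 wt% FeO ÷ 71.844 g/mol = 0.68050 mol, giving 0.68050 Fe and 0.68050 O.
46.96 wt% SiO2 ÷ 60.083 g/mol = 0.78159 mol, giving 0.78159 Si and 1.56318 O.
Oxygen sums to 2.35285; scaling by 6/2.35285 = 2.55010 puts the formula on 6 O.
Mg: 0.10917 × 2.55010 = 0.278 atoms per formula unit.

0.278 Mg apfu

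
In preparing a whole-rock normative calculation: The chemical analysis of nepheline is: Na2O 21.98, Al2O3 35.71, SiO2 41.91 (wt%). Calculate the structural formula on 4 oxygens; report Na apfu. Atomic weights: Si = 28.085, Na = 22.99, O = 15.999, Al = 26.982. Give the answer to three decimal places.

1.013 Na apfu

Na2O (M=61.979): mol = 0.35464; Na = 0.70928, O = 0.35464.
Al2O3 (M=101.961): mol = 0.35023; Al = 0.70046, O = 1.05069.
SiO2 (M=60.083): mol = 0.69754; Si = 0.69754, O = 1.39508.
ΣO = 2.80041; factor = 4/ΣO = 1.42836.
Na apfu = 0.70928 × 1.42836 = 1.013.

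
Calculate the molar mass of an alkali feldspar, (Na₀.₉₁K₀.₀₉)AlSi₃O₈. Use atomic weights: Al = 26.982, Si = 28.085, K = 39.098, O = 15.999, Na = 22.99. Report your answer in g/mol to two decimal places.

The formula mass is the sum 0.91·22.99 + 0.09·39.098 + 1·26.982 + 3·28.085 + 8·15.999.

263.67 g/mol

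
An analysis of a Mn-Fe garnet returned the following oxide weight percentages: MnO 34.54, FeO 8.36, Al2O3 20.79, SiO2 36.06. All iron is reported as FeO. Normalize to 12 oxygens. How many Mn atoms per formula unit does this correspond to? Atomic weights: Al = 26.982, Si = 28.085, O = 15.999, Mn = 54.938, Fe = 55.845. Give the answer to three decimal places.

34.54 wt% MnO ÷ 70.937 g/mol = 0.48691 mol, giving 0.48691 Mn and 0.48691 O.
8.36 wt% FeO ÷ 71.844 g/mol = 0.11636 mol, giving 0.11636 Fe and 0.11636 O.
20.79 wt% Al2O3 ÷ 101.961 g/mol = 0.20390 mol, giving 0.40780 Al and 0.61170 O.
36.06 wt% SiO2 ÷ 60.083 g/mol = 0.60017 mol, giving 0.60017 Si and 1.20034 O.
Oxygen sums to 2.41531; scaling by 12/2.41531 = 4.96831 puts the formula on 12 O.
Mn: 0.48691 × 4.96831 = 2.419 atoms per formula unit.

2.419 Mn apfu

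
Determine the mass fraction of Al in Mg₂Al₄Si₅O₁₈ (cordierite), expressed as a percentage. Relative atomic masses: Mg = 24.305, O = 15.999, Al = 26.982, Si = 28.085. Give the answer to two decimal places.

18.45 mass %

Formula mass = 2×24.305 + 4×26.982 + 5×28.085 + 18×15.999 = 584.945 g/mol, of which 107.928 g is Al.
So Al makes up 107.928/584.945 = 0.1845 of the mass, i.e. 18.45%.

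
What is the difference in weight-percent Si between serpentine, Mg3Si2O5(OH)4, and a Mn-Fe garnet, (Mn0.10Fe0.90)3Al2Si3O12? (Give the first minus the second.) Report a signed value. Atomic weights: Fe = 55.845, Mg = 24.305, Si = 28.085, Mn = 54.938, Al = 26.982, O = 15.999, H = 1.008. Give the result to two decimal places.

M(Mg3Si2O5(OH)4) = 277.108 g/mol, so wt% Si = 56.170/277.108 × 100 = 20.27%.
M((Mn0.10Fe0.90)3Al2Si3O12) = 497.470 g/mol, so wt% Si = 84.255/497.470 × 100 = 16.94%.
20.27 − 16.94 = 3.33 pp.

3.33 percentage points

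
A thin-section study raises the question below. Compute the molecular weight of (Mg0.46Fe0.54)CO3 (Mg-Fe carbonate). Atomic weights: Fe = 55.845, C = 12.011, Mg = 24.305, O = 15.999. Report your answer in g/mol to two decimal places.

The formula mass is the sum 0.46×24.305 + 0.54×55.845 + 1×12.011 + 3×15.999.

101.34 g/mol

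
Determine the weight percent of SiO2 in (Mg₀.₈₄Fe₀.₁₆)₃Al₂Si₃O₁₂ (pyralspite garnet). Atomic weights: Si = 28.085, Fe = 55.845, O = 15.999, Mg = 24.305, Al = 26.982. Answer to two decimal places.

Formula mass = 418.261 g/mol.
3 Si → 3.0000 mol SiO2 per formula unit; M(SiO2) = 60.083, so SiO2 mass = 180.249 g.
180.249/418.261 × 100 = 43.09 wt%.

43.09 wt%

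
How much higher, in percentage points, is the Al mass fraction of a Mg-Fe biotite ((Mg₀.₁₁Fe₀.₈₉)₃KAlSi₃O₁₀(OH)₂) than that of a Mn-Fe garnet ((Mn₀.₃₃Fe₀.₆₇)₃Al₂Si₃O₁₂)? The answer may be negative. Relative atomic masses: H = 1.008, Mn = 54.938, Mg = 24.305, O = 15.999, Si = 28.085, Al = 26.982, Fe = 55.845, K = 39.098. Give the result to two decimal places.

First mineral: 26.982 g Al in 501.466 g formula = 5.38 wt% Al.
Second mineral: 53.964 g Al in 496.844 g formula = 10.86 wt% Al.
5.38% − 10.86% gives a difference of -5.48 percentage points.

-5.48 percentage points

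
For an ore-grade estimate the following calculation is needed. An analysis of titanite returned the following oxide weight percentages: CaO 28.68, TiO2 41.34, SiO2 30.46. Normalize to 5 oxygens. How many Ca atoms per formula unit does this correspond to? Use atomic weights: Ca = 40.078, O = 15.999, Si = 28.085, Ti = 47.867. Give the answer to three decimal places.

CaO: 28.68/56.077 = 0.51144 mol → 0.51144 mol Ca, 0.51144 mol O.
TiO2: 41.34/79.865 = 0.51762 mol → 0.51762 mol Ti, 1.03524 mol O.
SiO2: 30.46/60.083 = 0.50697 mol → 0.50697 mol Si, 1.01394 mol O.
Total oxygen = 2.56062 mol. Normalization factor = 5/2.56062 = 1.95265.
Ca per 5 O = 0.51144 × 1.95265 = 0.999.

0.999 Ca apfu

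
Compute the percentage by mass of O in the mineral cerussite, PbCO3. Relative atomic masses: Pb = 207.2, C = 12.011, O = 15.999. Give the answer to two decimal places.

17.96 wt%

Molar mass of PbCO3: 1×207.2 + 1×12.011 + 3×15.999 = 267.208 g/mol.
Mass of O per formula unit: 3 × 15.999 = 47.997 g.
Weight fraction O = 47.997 / 267.208 = 0.1796.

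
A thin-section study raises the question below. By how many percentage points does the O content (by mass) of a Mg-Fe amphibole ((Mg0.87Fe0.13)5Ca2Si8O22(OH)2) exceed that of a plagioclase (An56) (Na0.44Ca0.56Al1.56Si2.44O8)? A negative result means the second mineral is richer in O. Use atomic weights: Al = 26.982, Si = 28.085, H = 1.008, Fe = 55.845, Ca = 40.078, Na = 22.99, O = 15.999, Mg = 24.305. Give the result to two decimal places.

-1.10 percentage points

O in (Mg0.87Fe0.13)5Ca2Si8O22(OH)2: molar mass 832.854 g/mol; 24×15.999 = 383.976 g → 46.10 wt%.
O in Na0.44Ca0.56Al1.56Si2.44O8: molar mass 271.171 g/mol; 8×15.999 = 127.992 g → 47.20 wt%.
Difference = 46.10 − 47.20 = -1.10 percentage points.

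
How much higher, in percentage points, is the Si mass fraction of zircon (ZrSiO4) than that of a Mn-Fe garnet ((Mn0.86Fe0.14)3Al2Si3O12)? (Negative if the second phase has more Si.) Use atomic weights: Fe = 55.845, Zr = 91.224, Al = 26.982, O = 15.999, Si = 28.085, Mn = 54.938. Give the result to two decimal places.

-1.69 percentage points

M(ZrSiO4) = 183.305 g/mol, so wt% Si = 28.085/183.305 × 100 = 15.32%.
M((Mn0.86Fe0.14)3Al2Si3O12) = 495.402 g/mol, so wt% Si = 84.255/495.402 × 100 = 17.01%.
15.32 − 17.01 = -1.69 pp.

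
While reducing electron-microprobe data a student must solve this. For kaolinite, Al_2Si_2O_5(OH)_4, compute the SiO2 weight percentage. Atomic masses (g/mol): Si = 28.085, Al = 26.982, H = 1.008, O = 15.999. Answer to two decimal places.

46.55 wt%

M(Al_2Si_2O_5(OH)_4) = 258.157 g/mol; M(SiO2) = 60.083 g/mol.
Moles SiO2 per formula unit = 2 Si ÷ 1 = 2.0000.
SiO2 fraction = (2.0000 × 60.083) / 258.157 = 120.166/258.157 = 0.4655.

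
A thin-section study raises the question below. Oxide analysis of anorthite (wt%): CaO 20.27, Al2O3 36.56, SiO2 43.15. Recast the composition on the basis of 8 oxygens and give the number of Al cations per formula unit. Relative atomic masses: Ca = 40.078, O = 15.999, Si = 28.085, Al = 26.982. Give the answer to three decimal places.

20.27 wt% CaO ÷ 56.077 g/mol = 0.36147 mol, giving 0.36147 Ca and 0.36147 O.
36.56 wt% Al2O3 ÷ 101.961 g/mol = 0.35857 mol, giving 0.71714 Al and 1.07571 O.
43.15 wt% SiO2 ÷ 60.083 g/mol = 0.71817 mol, giving 0.71817 Si and 1.43634 O.
Oxygen sums to 2.87352; scaling by 8/2.87352 = 2.78404 puts the formula on 8 O.
Al: 0.71714 × 2.78404 = 1.997 atoms per formula unit.

1.997 Al apfu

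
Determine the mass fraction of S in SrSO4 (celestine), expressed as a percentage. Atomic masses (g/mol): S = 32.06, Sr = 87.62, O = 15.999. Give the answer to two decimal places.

Molar mass of SrSO4: 1*87.62 + 1*32.06 + 4*15.999 = 183.676 g/mol.
Mass of S per formula unit: 1 × 32.06 = 32.060 g.
Weight fraction S = 32.060 / 183.676 = 0.1745.

17.45 mass %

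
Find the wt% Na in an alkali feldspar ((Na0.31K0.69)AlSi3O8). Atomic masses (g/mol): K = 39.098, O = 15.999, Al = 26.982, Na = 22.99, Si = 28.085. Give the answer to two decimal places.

Formula mass = 0.31*22.99 + 0.69*39.098 + 1*26.982 + 3*28.085 + 8*15.999 = 273.334 g/mol, of which 7.127 g is Na.
So Na makes up 7.127/273.334 = 0.0261 of the mass, i.e. 2.61%.

2.61 weight percent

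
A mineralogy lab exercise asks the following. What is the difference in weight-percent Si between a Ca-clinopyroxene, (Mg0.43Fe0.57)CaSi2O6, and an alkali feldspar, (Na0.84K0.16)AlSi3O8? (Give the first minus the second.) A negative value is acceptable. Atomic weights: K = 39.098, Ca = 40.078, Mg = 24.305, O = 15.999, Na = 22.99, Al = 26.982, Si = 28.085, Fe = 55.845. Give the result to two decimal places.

Si in (Mg0.43Fe0.57)CaSi2O6: molar mass 234.525 g/mol; 2×28.085 = 56.170 g → 23.95 wt%.
Si in (Na0.84K0.16)AlSi3O8: molar mass 264.796 g/mol; 3×28.085 = 84.255 g → 31.82 wt%.
Difference = 23.95 − 31.82 = -7.87 percentage points.

-7.87 percentage points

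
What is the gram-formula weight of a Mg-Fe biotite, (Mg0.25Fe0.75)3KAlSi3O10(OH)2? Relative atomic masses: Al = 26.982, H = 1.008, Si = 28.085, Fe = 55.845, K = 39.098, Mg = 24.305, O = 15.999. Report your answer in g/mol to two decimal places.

488.22 g/mol

M = 0.75·24.305 + 2.25·55.845 + 1·39.098 + 1·26.982 + 3·28.085 + 12·15.999 + 2·1.008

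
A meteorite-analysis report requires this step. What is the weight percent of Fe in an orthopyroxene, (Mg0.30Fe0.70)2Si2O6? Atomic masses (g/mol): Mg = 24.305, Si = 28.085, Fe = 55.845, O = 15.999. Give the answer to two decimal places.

M((Mg0.30Fe0.70)2Si2O6) = 244.930 g/mol.
Fe contributes 1.40 × 55.845 = 78.183 g per mole.
78.183/244.930 = 0.3192 → 31.92%.

31.92 weight percent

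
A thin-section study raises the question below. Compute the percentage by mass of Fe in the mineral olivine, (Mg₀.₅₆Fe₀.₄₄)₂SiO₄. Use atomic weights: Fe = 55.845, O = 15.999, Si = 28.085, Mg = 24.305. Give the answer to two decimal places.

29.17 wt%

Formula mass = 1.12·24.305 + 0.88·55.845 + 1·28.085 + 4·15.999 = 168.446 g/mol, of which 49.144 g is Fe.
So Fe makes up 49.144/168.446 = 0.2917 of the mass, i.e. 29.17%.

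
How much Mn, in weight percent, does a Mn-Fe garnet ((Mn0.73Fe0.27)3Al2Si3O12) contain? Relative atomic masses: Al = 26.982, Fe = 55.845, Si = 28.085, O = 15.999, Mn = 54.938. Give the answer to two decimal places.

Formula mass = 2.19·54.938 + 0.81·55.845 + 2·26.982 + 3·28.085 + 12·15.999 = 495.756 g/mol, of which 120.314 g is Mn.
So Mn makes up 120.314/495.756 = 0.2427 of the mass, i.e. 24.27%.

24.27 weight percent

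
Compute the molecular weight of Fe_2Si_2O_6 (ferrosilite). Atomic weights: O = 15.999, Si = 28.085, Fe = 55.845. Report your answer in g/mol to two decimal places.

263.85 g/mol

The formula mass is the sum 2×55.845 + 2×28.085 + 6×15.999.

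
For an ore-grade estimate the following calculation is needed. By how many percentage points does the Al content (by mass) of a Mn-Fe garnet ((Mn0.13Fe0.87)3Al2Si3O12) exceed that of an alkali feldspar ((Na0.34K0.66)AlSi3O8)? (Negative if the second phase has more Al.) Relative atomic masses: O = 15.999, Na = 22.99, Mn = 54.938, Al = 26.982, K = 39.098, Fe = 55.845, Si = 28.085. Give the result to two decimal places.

Al in (Mn0.13Fe0.87)3Al2Si3O12: molar mass 497.388 g/mol; 2×26.982 = 53.964 g → 10.85 wt%.
Al in (Na0.34K0.66)AlSi3O8: molar mass 272.850 g/mol; 1×26.982 = 26.982 g → 9.89 wt%.
Difference = 10.85 − 9.89 = 0.96 percentage points.

0.96 percentage points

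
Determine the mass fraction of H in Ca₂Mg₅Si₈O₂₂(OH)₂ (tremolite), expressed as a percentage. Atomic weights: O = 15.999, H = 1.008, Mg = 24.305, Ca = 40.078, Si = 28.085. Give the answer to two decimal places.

0.25 mass %

Molar mass of Ca₂Mg₅Si₈O₂₂(OH)₂: 2·40.078 + 5·24.305 + 8·28.085 + 24·15.999 + 2·1.008 = 812.353 g/mol.
Mass of H per formula unit: 2 × 1.008 = 2.016 g.
Weight fraction H = 2.016 / 812.353 = 0.0025.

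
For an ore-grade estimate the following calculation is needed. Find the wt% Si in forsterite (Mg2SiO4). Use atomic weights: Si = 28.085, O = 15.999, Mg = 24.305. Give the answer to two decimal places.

19.96 mass %

Formula mass = 2×24.305 + 1×28.085 + 4×15.999 = 140.691 g/mol, of which 28.085 g is Si.
So Si makes up 28.085/140.691 = 0.1996 of the mass, i.e. 19.96%.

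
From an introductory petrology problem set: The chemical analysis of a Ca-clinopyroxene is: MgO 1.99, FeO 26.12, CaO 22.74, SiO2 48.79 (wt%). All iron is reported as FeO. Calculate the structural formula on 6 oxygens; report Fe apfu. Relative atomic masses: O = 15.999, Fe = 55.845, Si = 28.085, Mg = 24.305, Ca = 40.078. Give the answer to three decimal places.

1.99 wt% MgO ÷ 40.304 g/mol = 0.04937 mol, giving 0.04937 Mg and 0.04937 O.
26.12 wt% FeO ÷ 71.844 g/mol = 0.36357 mol, giving 0.36357 Fe and 0.36357 O.
22.74 wt% CaO ÷ 56.077 g/mol = 0.40551 mol, giving 0.40551 Ca and 0.40551 O.
48.79 wt% SiO2 ÷ 60.083 g/mol = 0.81204 mol, giving 0.81204 Si and 1.62408 O.
Oxygen sums to 2.44253; scaling by 6/2.44253 = 2.45647 puts the formula on 6 O.
Fe: 0.36357 × 2.45647 = 0.893 atoms per formula unit.

0.893 Fe apfu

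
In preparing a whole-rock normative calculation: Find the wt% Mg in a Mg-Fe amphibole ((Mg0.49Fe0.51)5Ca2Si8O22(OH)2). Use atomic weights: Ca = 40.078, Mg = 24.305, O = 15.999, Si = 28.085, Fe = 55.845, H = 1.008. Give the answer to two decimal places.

Molar mass of (Mg0.49Fe0.51)5Ca2Si8O22(OH)2: 2.45×24.305 + 2.55×55.845 + 2×40.078 + 8×28.085 + 24×15.999 + 2×1.008 = 892.780 g/mol.
Mass of Mg per formula unit: 2.45 × 24.305 = 59.547 g.
Weight fraction Mg = 59.547 / 892.780 = 0.0667.

6.67 wt%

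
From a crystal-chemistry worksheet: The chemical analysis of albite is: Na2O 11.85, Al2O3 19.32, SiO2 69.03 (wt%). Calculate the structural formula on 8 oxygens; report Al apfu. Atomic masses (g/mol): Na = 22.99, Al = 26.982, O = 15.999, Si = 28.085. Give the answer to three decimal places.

11.85 wt% Na2O ÷ 61.979 g/mol = 0.19119 mol, giving 0.38238 Na and 0.19119 O.
19.32 wt% Al2O3 ÷ 101.961 g/mol = 0.18948 mol, giving 0.37896 Al and 0.56844 O.
69.03 wt% SiO2 ÷ 60.083 g/mol = 1.14891 mol, giving 1.14891 Si and 2.29782 O.
Oxygen sums to 3.05745; scaling by 8/3.05745 = 2.61656 puts the formula on 8 O.
Al: 0.37896 × 2.61656 = 0.992 atoms per formula unit.

0.992 Al apfu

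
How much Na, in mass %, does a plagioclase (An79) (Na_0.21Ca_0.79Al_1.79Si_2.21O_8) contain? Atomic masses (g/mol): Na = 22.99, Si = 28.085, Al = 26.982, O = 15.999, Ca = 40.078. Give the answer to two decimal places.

M(Na_0.21Ca_0.79Al_1.79Si_2.21O_8) = 274.847 g/mol.
Na contributes 0.21 × 22.99 = 4.828 g per mole.
4.828/274.847 = 0.0176 → 1.76%.

1.76 mass %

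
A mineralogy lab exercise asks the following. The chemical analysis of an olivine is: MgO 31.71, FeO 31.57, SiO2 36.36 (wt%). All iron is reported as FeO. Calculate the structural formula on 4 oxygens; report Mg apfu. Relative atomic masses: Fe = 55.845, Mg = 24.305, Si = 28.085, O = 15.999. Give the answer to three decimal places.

31.71 wt% MgO ÷ 40.304 g/mol = 0.78677 mol, giving 0.78677 Mg and 0.78677 O.
31.57 wt% FeO ÷ 71.844 g/mol = 0.43942 mol, giving 0.43942 Fe and 0.43942 O.
36.36 wt% SiO2 ÷ 60.083 g/mol = 0.60516 mol, giving 0.60516 Si and 1.21032 O.
Oxygen sums to 2.43651; scaling by 4/2.43651 = 1.64169 puts the formula on 4 O.
Mg: 0.78677 × 1.64169 = 1.292 atoms per formula unit.

1.292 Mg apfu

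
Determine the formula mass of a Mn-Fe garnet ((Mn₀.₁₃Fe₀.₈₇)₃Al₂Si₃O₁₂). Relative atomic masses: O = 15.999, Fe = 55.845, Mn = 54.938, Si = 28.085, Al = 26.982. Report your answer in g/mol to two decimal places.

497.39 g/mol

The formula mass is the sum 0.39·54.938 + 2.61·55.845 + 2·26.982 + 3·28.085 + 12·15.999.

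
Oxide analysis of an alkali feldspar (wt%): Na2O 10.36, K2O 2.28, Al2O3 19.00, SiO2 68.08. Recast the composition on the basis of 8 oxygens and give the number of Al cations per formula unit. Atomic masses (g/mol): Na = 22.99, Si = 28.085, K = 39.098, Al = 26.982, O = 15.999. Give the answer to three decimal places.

Na2O: 10.36/61.979 = 0.16715 mol → 0.33430 mol Na, 0.16715 mol O.
K2O: 2.28/94.195 = 0.02421 mol → 0.04842 mol K, 0.02421 mol O.
Al2O3: 19.00/101.961 = 0.18635 mol → 0.37270 mol Al, 0.55905 mol O.
SiO2: 68.08/60.083 = 1.13310 mol → 1.13310 mol Si, 2.26620 mol O.
Total oxygen = 3.01661 mol. Normalization factor = 8/3.01661 = 2.65198.
Al per 8 O = 0.37270 × 2.65198 = 0.988.

0.988 Al apfu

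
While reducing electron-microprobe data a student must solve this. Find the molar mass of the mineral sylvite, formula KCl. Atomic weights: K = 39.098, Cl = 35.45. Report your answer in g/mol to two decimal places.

74.55 g/mol

The formula mass is the sum 1*39.098 + 1*35.45.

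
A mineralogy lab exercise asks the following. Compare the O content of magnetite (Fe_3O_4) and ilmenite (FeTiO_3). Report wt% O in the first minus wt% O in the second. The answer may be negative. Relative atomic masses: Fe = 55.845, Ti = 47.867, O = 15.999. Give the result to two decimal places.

First mineral: 63.996 g O in 231.531 g formula = 27.64 wt% O.
Second mineral: 47.997 g O in 151.709 g formula = 31.64 wt% O.
27.64% − 31.64% gives a difference of -4.00 percentage points.

-4.00 percentage points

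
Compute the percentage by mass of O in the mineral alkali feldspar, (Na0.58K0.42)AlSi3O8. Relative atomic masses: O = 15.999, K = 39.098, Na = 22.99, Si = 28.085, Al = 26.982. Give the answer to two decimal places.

47.58 weight percent

Formula mass = 0.58*22.99 + 0.42*39.098 + 1*26.982 + 3*28.085 + 8*15.999 = 268.984 g/mol, of which 127.992 g is O.
So O makes up 127.992/268.984 = 0.4758 of the mass, i.e. 47.58%.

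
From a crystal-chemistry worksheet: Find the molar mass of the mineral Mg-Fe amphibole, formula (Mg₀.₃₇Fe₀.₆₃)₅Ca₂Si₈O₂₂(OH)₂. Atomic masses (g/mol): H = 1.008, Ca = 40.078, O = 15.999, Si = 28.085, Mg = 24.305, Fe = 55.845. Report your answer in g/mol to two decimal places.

911.70 g/mol

The formula mass is the sum 1.85(24.305) + 3.15(55.845) + 2(40.078) + 8(28.085) + 24(15.999) + 2(1.008).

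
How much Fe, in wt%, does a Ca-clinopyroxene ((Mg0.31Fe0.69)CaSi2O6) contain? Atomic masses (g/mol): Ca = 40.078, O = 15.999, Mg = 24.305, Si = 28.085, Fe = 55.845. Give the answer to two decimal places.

16.17 wt%

Formula mass = 0.31·24.305 + 0.69·55.845 + 1·40.078 + 2·28.085 + 6·15.999 = 238.310 g/mol, of which 38.533 g is Fe.
So Fe makes up 38.533/238.310 = 0.1617 of the mass, i.e. 16.17%.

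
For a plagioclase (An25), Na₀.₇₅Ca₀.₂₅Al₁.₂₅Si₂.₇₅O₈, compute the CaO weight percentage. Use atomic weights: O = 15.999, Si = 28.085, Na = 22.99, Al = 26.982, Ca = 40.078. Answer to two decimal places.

Molar mass of Na₀.₇₅Ca₀.₂₅Al₁.₂₅Si₂.₇₅O₈ = 0.75*22.99 + 0.25*40.078 + 1.25*26.982 + 2.75*28.085 + 8*15.999 = 266.215 g/mol.
Each formula unit contains 0.25 Ca, equivalent to 0.25/1 = 0.2500 mol CaO.
M(CaO) = 1×40.078 + 1×15.999 = 56.077 g/mol.
Mass of CaO per formula unit = 0.2500 × 56.077 = 14.019 g.
CaO wt% = 14.019 / 266.215 × 100 = 5.27%.

5.27 wt%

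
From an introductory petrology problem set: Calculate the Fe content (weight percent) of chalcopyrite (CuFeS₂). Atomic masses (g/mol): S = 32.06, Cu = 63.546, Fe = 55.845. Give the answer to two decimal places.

30.43 weight percent

M(CuFeS₂) = 183.511 g/mol.
Fe contributes 1 × 55.845 = 55.845 g per mole.
55.845/183.511 = 0.3043 → 30.43%.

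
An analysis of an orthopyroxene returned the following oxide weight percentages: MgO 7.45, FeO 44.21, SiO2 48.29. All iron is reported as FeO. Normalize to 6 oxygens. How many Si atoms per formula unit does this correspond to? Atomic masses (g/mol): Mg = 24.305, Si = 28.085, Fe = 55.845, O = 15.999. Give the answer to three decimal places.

2.003 Si apfu

7.45 wt% MgO ÷ 40.304 g/mol = 0.18485 mol, giving 0.18485 Mg and 0.18485 O.
44.21 wt% FeO ÷ 71.844 g/mol = 0.61536 mol, giving 0.61536 Fe and 0.61536 O.
48.29 wt% SiO2 ÷ 60.083 g/mol = 0.80372 mol, giving 0.80372 Si and 1.60744 O.
Oxygen sums to 2.40765; scaling by 6/2.40765 = 2.49206 puts the formula on 6 O.
Si: 0.80372 × 2.49206 = 2.003 atoms per formula unit.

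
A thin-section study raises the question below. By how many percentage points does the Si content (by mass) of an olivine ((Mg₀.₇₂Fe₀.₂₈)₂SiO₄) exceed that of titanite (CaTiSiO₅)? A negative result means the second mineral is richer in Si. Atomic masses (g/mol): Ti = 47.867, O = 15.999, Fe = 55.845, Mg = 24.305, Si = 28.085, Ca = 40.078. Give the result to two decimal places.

3.41 percentage points

M((Mg₀.₇₂Fe₀.₂₈)₂SiO₄) = 158.353 g/mol, so wt% Si = 28.085/158.353 × 100 = 17.74%.
M(CaTiSiO₅) = 196.025 g/mol, so wt% Si = 28.085/196.025 × 100 = 14.33%.
17.74 − 14.33 = 3.41 pp.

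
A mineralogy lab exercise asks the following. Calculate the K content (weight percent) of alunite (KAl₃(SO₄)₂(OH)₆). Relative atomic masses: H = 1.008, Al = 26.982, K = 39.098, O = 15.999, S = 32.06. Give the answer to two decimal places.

Formula mass = 1·39.098 + 3·26.982 + 2·32.06 + 14·15.999 + 6·1.008 = 414.198 g/mol, of which 39.098 g is K.
So K makes up 39.098/414.198 = 0.0944 of the mass, i.e. 9.44%.

9.44 weight percent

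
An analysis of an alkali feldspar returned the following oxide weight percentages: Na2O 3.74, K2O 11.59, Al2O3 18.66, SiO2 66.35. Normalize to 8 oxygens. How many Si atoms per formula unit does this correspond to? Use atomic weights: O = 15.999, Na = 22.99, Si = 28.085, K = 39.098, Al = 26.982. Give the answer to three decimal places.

Na2O (M=61.979): mol = 0.06034; Na = 0.12068, O = 0.06034.
K2O (M=94.195): mol = 0.12304; K = 0.24608, O = 0.12304.
Al2O3 (M=101.961): mol = 0.18301; Al = 0.36602, O = 0.54903.
SiO2 (M=60.083): mol = 1.10431; Si = 1.10431, O = 2.20862.
ΣO = 2.94103; factor = 8/ΣO = 2.72014.
Si apfu = 1.10431 × 2.72014 = 3.004.

3.004 Si apfu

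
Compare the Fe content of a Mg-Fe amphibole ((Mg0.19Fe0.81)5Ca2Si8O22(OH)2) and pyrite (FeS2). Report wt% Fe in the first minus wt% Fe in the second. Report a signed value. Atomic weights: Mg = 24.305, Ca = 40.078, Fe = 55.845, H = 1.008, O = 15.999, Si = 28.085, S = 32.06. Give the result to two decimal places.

Fe in (Mg0.19Fe0.81)5Ca2Si8O22(OH)2: molar mass 940.090 g/mol; 4.05×55.845 = 226.172 g → 24.06 wt%.
Fe in FeS2: molar mass 119.965 g/mol; 1×55.845 = 55.845 g → 46.55 wt%.
Difference = 24.06 − 46.55 = -22.49 percentage points.

-22.49 percentage points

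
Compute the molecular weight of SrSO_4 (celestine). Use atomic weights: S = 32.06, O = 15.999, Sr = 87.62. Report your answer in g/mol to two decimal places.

M = 1·87.62 + 1·32.06 + 4·15.999

183.68 g/mol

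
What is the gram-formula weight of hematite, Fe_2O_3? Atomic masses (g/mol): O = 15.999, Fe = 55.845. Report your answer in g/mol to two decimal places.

M = 2×55.845 + 3×15.999

159.69 g/mol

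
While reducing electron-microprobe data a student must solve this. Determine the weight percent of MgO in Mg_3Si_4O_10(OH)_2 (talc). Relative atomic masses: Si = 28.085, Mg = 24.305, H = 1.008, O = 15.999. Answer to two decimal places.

31.88 wt%

Formula mass = 379.259 g/mol.
3 Mg → 3.0000 mol MgO per formula unit; M(MgO) = 40.304, so MgO mass = 120.912 g.
120.912/379.259 × 100 = 31.88 wt%.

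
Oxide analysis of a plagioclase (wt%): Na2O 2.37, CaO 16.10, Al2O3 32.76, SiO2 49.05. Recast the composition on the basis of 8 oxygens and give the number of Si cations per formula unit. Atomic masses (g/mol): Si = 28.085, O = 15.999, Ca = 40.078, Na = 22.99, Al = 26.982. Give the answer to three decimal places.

Na2O (M=61.979): mol = 0.03824; Na = 0.07648, O = 0.03824.
CaO (M=56.077): mol = 0.28711; Ca = 0.28711, O = 0.28711.
Al2O3 (M=101.961): mol = 0.32130; Al = 0.64260, O = 0.96390.
SiO2 (M=60.083): mol = 0.81637; Si = 0.81637, O = 1.63274.
ΣO = 2.92199; factor = 8/ΣO = 2.73786.
Si apfu = 0.81637 × 2.73786 = 2.235.

2.235 Si apfu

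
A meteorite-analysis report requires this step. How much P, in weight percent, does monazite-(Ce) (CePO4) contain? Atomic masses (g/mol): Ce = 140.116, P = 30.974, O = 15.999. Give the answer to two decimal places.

Formula mass = 1×140.116 + 1×30.974 + 4×15.999 = 235.086 g/mol, of which 30.974 g is P.
So P makes up 30.974/235.086 = 0.1318 of the mass, i.e. 13.18%.

13.18 weight percent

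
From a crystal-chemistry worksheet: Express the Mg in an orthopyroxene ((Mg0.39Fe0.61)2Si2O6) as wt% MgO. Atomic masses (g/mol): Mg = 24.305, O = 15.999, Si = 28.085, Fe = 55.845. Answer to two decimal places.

13.14 wt%

Molar mass of (Mg0.39Fe0.61)2Si2O6 = 0.78*24.305 + 1.22*55.845 + 2*28.085 + 6*15.999 = 239.253 g/mol.
Each formula unit contains 0.78 Mg, equivalent to 0.78/1 = 0.7800 mol MgO.
M(MgO) = 1×24.305 + 1×15.999 = 40.304 g/mol.
Mass of MgO per formula unit = 0.7800 × 40.304 = 31.437 g.
MgO wt% = 31.437 / 239.253 × 100 = 13.14%.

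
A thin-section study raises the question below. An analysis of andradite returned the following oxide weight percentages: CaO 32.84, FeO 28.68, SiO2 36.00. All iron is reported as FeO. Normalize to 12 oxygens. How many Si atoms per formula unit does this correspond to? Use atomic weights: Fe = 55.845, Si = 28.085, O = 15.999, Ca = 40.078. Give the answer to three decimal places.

3.293 Si apfu

32.84 wt% CaO ÷ 56.077 g/mol = 0.58562 mol, giving 0.58562 Ca and 0.58562 O.
28.68 wt% FeO ÷ 71.844 g/mol = 0.39920 mol, giving 0.39920 Fe and 0.39920 O.
36.00 wt% SiO2 ÷ 60.083 g/mol = 0.59917 mol, giving 0.59917 Si and 1.19834 O.
Oxygen sums to 2.18316; scaling by 12/2.18316 = 5.49662 puts the formula on 12 O.
Si: 0.59917 × 5.49662 = 3.293 atoms per formula unit.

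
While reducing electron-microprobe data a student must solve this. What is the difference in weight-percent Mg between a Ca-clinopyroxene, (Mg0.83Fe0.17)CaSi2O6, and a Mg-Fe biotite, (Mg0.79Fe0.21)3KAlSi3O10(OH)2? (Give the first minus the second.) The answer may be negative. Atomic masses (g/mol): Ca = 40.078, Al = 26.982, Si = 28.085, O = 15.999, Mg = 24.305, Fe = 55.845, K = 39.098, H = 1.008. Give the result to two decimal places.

-4.09 percentage points

M((Mg0.83Fe0.17)CaSi2O6) = 221.909 g/mol, so wt% Mg = 20.173/221.909 × 100 = 9.09%.
M((Mg0.79Fe0.21)3KAlSi3O10(OH)2) = 437.124 g/mol, so wt% Mg = 57.603/437.124 × 100 = 13.18%.
9.09 − 13.18 = -4.09 pp.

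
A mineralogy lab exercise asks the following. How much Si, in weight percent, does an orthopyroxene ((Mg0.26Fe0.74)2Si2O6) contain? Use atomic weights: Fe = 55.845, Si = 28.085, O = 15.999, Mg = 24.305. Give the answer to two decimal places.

M((Mg0.26Fe0.74)2Si2O6) = 247.453 g/mol.
Si contributes 2 × 28.085 = 56.170 g per mole.
56.170/247.453 = 0.2270 → 22.70%.

22.70 weight percent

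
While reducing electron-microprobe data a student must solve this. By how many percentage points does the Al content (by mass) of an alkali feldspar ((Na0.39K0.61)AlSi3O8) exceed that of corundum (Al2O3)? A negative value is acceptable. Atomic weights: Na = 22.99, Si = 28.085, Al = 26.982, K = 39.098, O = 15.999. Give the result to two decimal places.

First mineral: 26.982 g Al in 272.045 g formula = 9.92 wt% Al.
Second mineral: 53.964 g Al in 101.961 g formula = 52.93 wt% Al.
9.92% − 52.93% gives a difference of -43.01 percentage points.

-43.01 percentage points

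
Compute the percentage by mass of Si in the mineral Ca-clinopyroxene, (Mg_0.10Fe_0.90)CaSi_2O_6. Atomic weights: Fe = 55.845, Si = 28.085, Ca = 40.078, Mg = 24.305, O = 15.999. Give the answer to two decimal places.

Molar mass of (Mg_0.10Fe_0.90)CaSi_2O_6: 0.10·24.305 + 0.90·55.845 + 1·40.078 + 2·28.085 + 6·15.999 = 244.933 g/mol.
Mass of Si per formula unit: 2 × 28.085 = 56.170 g.
Weight fraction Si = 56.170 / 244.933 = 0.2293.

22.93 mass %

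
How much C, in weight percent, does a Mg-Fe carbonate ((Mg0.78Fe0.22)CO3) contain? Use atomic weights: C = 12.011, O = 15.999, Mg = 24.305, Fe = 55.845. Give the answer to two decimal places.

13.16 weight percent

Formula mass = 0.78·24.305 + 0.22·55.845 + 1·12.011 + 3·15.999 = 91.252 g/mol, of which 12.011 g is C.
So C makes up 12.011/91.252 = 0.1316 of the mass, i.e. 13.16%.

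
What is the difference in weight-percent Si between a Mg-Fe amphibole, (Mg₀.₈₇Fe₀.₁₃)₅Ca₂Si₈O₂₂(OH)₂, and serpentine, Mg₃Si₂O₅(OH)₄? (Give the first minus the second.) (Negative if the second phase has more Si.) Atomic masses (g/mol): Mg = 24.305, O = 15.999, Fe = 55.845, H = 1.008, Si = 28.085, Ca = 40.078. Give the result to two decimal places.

Si in (Mg₀.₈₇Fe₀.₁₃)₅Ca₂Si₈O₂₂(OH)₂: molar mass 832.854 g/mol; 8×28.085 = 224.680 g → 26.98 wt%.
Si in Mg₃Si₂O₅(OH)₄: molar mass 277.108 g/mol; 2×28.085 = 56.170 g → 20.27 wt%.
Difference = 26.98 − 20.27 = 6.71 percentage points.

6.71 percentage points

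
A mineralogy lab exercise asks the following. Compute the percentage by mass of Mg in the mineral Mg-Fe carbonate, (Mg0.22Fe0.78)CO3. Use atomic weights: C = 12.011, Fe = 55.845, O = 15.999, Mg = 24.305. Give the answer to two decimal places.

Molar mass of (Mg0.22Fe0.78)CO3: 0.22×24.305 + 0.78×55.845 + 1×12.011 + 3×15.999 = 108.914 g/mol.
Mass of Mg per formula unit: 0.22 × 24.305 = 5.347 g.
Weight fraction Mg = 5.347 / 108.914 = 0.0491.

4.91 wt%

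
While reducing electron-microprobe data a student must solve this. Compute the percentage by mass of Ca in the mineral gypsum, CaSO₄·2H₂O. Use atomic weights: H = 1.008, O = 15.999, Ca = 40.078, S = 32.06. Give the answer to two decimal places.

Molar mass of CaSO₄·2H₂O: 1·40.078 + 1·32.06 + 6·15.999 + 4·1.008 = 172.164 g/mol.
Mass of Ca per formula unit: 1 × 40.078 = 40.078 g.
Weight fraction Ca = 40.078 / 172.164 = 0.2328.

23.28 weight percent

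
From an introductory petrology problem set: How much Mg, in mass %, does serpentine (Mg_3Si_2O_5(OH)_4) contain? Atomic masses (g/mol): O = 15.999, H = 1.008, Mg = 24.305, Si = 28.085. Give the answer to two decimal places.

26.31 mass %

M(Mg_3Si_2O_5(OH)_4) = 277.108 g/mol.
Mg contributes 3 × 24.305 = 72.915 g per mole.
72.915/277.108 = 0.2631 → 26.31%.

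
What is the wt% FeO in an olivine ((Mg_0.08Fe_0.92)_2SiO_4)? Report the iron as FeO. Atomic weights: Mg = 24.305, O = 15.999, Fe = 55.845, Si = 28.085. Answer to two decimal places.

Formula mass = 198.725 g/mol.
1.84 Fe → 1.8400 mol FeO per formula unit; M(FeO) = 71.844, so FeO mass = 132.193 g.
132.193/198.725 × 100 = 66.52 wt%.

66.52 wt%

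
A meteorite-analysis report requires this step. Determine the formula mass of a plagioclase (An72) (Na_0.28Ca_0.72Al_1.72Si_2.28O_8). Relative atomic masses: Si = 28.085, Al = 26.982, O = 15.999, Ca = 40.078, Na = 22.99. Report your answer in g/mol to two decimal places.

Na: 0.28 × 22.99 = 6.4372
Ca: 0.72 × 40.078 = 28.8562
Al: 1.72 × 26.982 = 46.4090
Si: 2.28 × 28.085 = 64.0338
O: 8 × 15.999 = 127.9920
Summing the contributions gives the formula mass.

273.73 g/mol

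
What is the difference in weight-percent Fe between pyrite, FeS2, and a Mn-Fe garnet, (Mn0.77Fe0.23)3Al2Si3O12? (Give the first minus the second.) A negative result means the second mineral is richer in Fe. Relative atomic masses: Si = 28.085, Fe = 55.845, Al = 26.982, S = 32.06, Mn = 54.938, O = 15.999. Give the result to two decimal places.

Fe in FeS2: molar mass 119.965 g/mol; 1×55.845 = 55.845 g → 46.55 wt%.
Fe in (Mn0.77Fe0.23)3Al2Si3O12: molar mass 495.647 g/mol; 0.69×55.845 = 38.533 g → 7.77 wt%.
Difference = 46.55 − 7.77 = 38.78 percentage points.

38.78 percentage points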